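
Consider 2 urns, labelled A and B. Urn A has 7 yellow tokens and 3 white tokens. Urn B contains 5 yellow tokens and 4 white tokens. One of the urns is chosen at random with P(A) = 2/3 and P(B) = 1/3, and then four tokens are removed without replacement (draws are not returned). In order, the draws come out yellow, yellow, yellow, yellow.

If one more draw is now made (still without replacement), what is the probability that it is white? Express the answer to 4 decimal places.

0.5319

Compute the likelihood of the observed sequence for each case: P(data | urn A) = (7/10)(6/9)(5/8)(4/7) = 1/6; P(data | urn B) = (5/9)(4/8)(3/7)(2/6) = 5/126.
The prior-weighted likelihoods are 2/3 · 1/6 = 1/9, 1/3 · 5/126 = 5/378; these sum to 47/378.
The posterior is then P(urn A | data) = 42/47, P(urn B | data) = 5/47.
The predictive probability is P(white next | data) = (1/2)(42/47) + (4/5)(5/47) = 25/47.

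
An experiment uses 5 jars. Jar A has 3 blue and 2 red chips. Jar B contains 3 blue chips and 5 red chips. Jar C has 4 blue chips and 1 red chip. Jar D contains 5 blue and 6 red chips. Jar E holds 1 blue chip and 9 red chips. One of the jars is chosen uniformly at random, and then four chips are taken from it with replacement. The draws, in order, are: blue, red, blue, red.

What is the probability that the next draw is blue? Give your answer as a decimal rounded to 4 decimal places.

The likelihood of the observed sequence under each hypothesis: P(data | jar A) = (3/5)(2/5)(3/5)(2/5) = 0.0576; P(data | jar B) = (3/8)(5/8)(3/8)(5/8) = 0.054932; P(data | jar C) = (4/5)(1/5)(4/5)(1/5) = 0.0256; P(data | jar D) = (5/11)(6/11)(5/11)(6/11) = 0.061471; P(data | jar E) = (1/10)(9/10)(1/10)(9/10) = 0.0081.
The prior-weighted likelihoods are 1/5 · 0.0576 = 0.01152, 1/5 · 0.054932 = 0.010986, 1/5 · 0.0256 = 0.00512, 1/5 · 0.061471 = 0.012294, 1/5 · 0.0081 = 0.00162; summing to 0.041541.
Normalising, the posterior is P(jar A | data) = 0.27732, P(jar B | data) = 0.26447, P(jar C | data) = 0.12325, P(jar D | data) = 0.29596, P(jar E | data) = 0.038998.
So P(blue next | data) = Σ P(blue next | H) P(H | data) = (3/5)(0.27732) + (3/8)(0.26447) + (4/5)(0.12325) + (5/11)(0.29596) + (1/10)(0.038998) = 0.5026.

0.5026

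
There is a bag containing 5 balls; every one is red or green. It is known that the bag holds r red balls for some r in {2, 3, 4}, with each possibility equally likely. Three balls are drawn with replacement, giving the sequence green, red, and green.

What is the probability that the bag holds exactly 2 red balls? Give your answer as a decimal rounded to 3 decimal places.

0.529

Under each hypothesis, the probability of the observed sequence is: P(data | r = 2) = (3/5)(2/5)(3/5) = 18/125; P(data | r = 3) = (2/5)(3/5)(2/5) = 12/125; P(data | r = 4) = (1/5)(4/5)(1/5) = 4/125.
Weighting by the prior gives 1/3 · 18/125 = 6/125, 1/3 · 12/125 = 4/125, 1/3 · 4/125 = 4/375; with total 34/375.
Hence P(r = 2 | data) = (6/125) / (34/375) = 9/17.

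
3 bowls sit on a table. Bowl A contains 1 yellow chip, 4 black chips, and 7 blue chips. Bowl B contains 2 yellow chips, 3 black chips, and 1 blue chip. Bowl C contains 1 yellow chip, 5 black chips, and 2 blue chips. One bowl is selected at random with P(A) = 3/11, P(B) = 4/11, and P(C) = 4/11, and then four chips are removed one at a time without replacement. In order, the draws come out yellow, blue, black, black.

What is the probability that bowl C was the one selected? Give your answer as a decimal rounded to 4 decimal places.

For each hypothesis, P(data | H) works out to: P(data | bowl A) = (1/12)(7/11)(4/10)(3/9) = 0.0070707; P(data | bowl B) = (2/6)(1/5)(3/4)(2/3) = 0.033333; P(data | bowl C) = (1/8)(2/7)(5/6)(4/5) = 0.02381.
Multiplying each by its prior: 3/11 · 0.0070707 = 0.0019284, 4/11 · 0.033333 = 0.012121, 4/11 · 0.02381 = 0.008658; summing to 0.022708.
Therefore the posterior P(bowl C | data) = (0.008658) / (0.022708) = 0.38128.

0.3813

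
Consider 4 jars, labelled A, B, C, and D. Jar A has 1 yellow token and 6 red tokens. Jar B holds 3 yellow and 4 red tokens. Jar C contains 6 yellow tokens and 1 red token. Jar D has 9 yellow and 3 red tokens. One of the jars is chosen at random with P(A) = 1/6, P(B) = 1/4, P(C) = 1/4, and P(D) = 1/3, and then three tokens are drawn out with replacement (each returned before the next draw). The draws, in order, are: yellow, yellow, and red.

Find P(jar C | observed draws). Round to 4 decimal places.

Compute the likelihood of the observed sequence for each case: P(data | jar A) = (1/7)(1/7)(6/7) = 0.017493; P(data | jar B) = (3/7)(3/7)(4/7) = 0.10496; P(data | jar C) = (6/7)(6/7)(1/7) = 0.10496; P(data | jar D) = (9/12)(9/12)(3/12) = 0.14062.
Weighting by the prior gives 1/6 · 0.017493 = 0.0029155, 1/4 · 0.10496 = 0.026239, 1/4 · 0.10496 = 0.026239, 1/3 · 0.14062 = 0.046875; these sum to 0.10227.
Therefore the posterior P(jar C | data) = (0.026239) / (0.10227) = 0.25657.

0.2566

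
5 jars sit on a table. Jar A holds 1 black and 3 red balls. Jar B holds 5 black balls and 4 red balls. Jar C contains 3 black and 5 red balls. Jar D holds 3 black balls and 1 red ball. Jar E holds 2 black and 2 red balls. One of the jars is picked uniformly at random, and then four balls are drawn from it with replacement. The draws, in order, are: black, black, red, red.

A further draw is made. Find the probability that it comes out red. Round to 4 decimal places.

The likelihood of the observed sequence under each hypothesis: P(data | jar A) = (1/4)(1/4)(3/4)(3/4) = 0.035156; P(data | jar B) = (5/9)(5/9)(4/9)(4/9) = 0.060966; P(data | jar C) = (3/8)(3/8)(5/8)(5/8) = 0.054932; P(data | jar D) = (3/4)(3/4)(1/4)(1/4) = 0.035156; P(data | jar E) = (2/4)(2/4)(2/4)(2/4) = 0.0625.
Multiplying each by its prior: 1/5 · 0.035156 = 0.0070313, 1/5 · 0.060966 = 0.012193, 1/5 · 0.054932 = 0.010986, 1/5 · 0.035156 = 0.0070313, 1/5 · 0.0625 = 0.0125; these sum to 0.049742.
Dividing through by the total gives posterior P(jar A | data) = 0.14135, P(jar B | data) = 0.24513, P(jar C | data) = 0.22087, P(jar D | data) = 0.14135, P(jar E | data) = 0.2513.
The predictive probability is P(red next | data) = (3/4)(0.14135) + (4/9)(0.24513) + (5/8)(0.22087) + (1/4)(0.14135) + (1/2)(0.2513) = 0.51399.

0.5140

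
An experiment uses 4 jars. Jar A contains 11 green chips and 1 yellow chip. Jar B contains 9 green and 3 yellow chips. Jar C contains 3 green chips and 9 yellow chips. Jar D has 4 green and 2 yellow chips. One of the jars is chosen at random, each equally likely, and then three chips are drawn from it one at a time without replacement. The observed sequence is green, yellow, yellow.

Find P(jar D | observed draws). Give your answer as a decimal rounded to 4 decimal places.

Under each hypothesis, the probability of the observed sequence is: P(data | jar A) = (11/12)(1/11)(0/10) = 0; P(data | jar B) = (9/12)(3/11)(2/10) = 0.040909; P(data | jar C) = (3/12)(9/11)(8/10) = 0.16364; P(data | jar D) = (4/6)(2/5)(1/4) = 0.066667.
The prior-weighted likelihoods are 1/4 · 0 = 0, 1/4 · 0.040909 = 0.010227, 1/4 · 0.16364 = 0.040909, 1/4 · 0.066667 = 0.016667; with total 0.067803.
So P(jar D | data) = (0.016667) / (0.067803) = 0.24581.

0.2458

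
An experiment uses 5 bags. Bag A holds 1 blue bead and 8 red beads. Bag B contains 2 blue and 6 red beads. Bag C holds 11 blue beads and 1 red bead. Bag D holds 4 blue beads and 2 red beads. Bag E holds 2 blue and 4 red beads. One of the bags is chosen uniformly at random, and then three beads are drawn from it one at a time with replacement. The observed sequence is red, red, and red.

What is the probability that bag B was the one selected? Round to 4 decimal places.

Compute the likelihood of the observed sequence for each case: P(data | bag A) = (8/9)(8/9)(8/9) = 0.70233; P(data | bag B) = (6/8)(6/8)(6/8) = 0.42188; P(data | bag C) = (1/12)(1/12)(1/12) = 0.0005787; P(data | bag D) = (2/6)(2/6)(2/6) = 0.037037; P(data | bag E) = (4/6)(4/6)(4/6) = 0.2963.
The prior-weighted likelihoods are 1/5 · 0.70233 = 0.14047, 1/5 · 0.42188 = 0.084375, 1/5 · 0.0005787 = 0.00011574, 1/5 · 0.037037 = 0.0074074, 1/5 · 0.2963 = 0.059259; summing to 0.29162.
Hence P(bag B | data) = (0.084375) / (0.29162) = 0.28933.

0.2893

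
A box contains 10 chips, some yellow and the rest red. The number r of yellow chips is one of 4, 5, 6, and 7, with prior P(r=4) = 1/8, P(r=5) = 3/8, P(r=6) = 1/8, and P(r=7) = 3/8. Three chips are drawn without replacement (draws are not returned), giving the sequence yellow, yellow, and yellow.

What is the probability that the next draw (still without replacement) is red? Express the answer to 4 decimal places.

The likelihood of the observed sequence under each hypothesis: P(data | r = 4) = (4/10)(3/9)(2/8) = 1/30; P(data | r = 5) = (5/10)(4/9)(3/8) = 1/12; P(data | r = 6) = (6/10)(5/9)(4/8) = 1/6; P(data | r = 7) = (7/10)(6/9)(5/8) = 7/24.
Multiplying each by its prior: 1/8 · 1/30 = 1/240, 3/8 · 1/12 = 1/32, 1/8 · 1/6 = 1/48, 3/8 · 7/24 = 7/64; with total 53/320.
Dividing through by the total gives posterior P(r = 4 | data) = 0.025157, P(r = 5 | data) = 0.18868, P(r = 6 | data) = 0.12579, P(r = 7 | data) = 0.66038.
So P(red next | data) = Σ P(red next | H) P(H | data) = (6/7)(0.025157) + (5/7)(0.18868) + (4/7)(0.12579) + (3/7)(0.66038) = 0.51123.

0.5112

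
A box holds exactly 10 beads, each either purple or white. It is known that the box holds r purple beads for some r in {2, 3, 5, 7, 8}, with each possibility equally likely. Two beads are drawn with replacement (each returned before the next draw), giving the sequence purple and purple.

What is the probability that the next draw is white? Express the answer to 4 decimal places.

0.3278

Compute the likelihood of the observed sequence for each case: P(data | r = 2) = (2/10)(2/10) = 1/25; P(data | r = 3) = (3/10)(3/10) = 9/100; P(data | r = 5) = (5/10)(5/10) = 1/4; P(data | r = 7) = (7/10)(7/10) = 49/100; P(data | r = 8) = (8/10)(8/10) = 16/25.
The prior-weighted likelihoods are 1/5 · 1/25 = 1/125, 1/5 · 9/100 = 9/500, 1/5 · 1/4 = 1/20, 1/5 · 49/100 = 49/500, 1/5 · 16/25 = 16/125; with total 151/500.
The posterior is then P(r = 2 | data) = 4/151, P(r = 3 | data) = 9/151, P(r = 5 | data) = 25/151, P(r = 7 | data) = 49/151, P(r = 8 | data) = 64/151.
So P(white next | data) = Σ P(white next | H) P(H | data) = (4/5)(4/151) + (7/10)(9/151) + (1/2)(25/151) + (3/10)(49/151) + (1/5)(64/151) = 99/302.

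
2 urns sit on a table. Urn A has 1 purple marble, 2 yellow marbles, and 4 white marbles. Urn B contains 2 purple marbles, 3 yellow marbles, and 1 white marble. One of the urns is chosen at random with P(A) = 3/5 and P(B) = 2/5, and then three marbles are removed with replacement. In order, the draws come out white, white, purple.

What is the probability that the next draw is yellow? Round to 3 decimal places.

The likelihood of the observed sequence under each hypothesis: P(data | urn A) = (4/7)(4/7)(1/7) = 0.046647; P(data | urn B) = (1/6)(1/6)(2/6) = 0.0092593.
Weighting by the prior gives 3/5 · 0.046647 = 0.027988, 2/5 · 0.0092593 = 0.0037037; these sum to 0.031692.
Normalising, the posterior is P(urn A | data) = 0.88313, P(urn B | data) = 0.11687.
So P(yellow next | data) = Σ P(yellow next | H) P(H | data) = (2/7)(0.88313) + (1/2)(0.11687) = 0.31076.

0.311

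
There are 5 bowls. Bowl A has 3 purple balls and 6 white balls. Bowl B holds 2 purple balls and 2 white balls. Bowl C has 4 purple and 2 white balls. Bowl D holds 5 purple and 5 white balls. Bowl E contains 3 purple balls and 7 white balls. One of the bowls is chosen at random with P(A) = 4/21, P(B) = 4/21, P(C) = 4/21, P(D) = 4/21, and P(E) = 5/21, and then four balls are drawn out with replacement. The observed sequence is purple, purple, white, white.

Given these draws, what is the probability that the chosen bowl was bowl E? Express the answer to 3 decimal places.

Under each hypothesis, the probability of the observed sequence is: P(data | bowl A) = (3/9)(3/9)(6/9)(6/9) = 0.049383; P(data | bowl B) = (2/4)(2/4)(2/4)(2/4) = 0.0625; P(data | bowl C) = (4/6)(4/6)(2/6)(2/6) = 0.049383; P(data | bowl D) = (5/10)(5/10)(5/10)(5/10) = 0.0625; P(data | bowl E) = (3/10)(3/10)(7/10)(7/10) = 0.0441.
Multiplying each by its prior: 4/21 · 0.049383 = 0.0094062, 4/21 · 0.0625 = 0.011905, 4/21 · 0.049383 = 0.0094062, 4/21 · 0.0625 = 0.011905, 5/21 · 0.0441 = 0.0105; these sum to 0.053122.
Therefore the posterior P(bowl E | data) = (0.0105) / (0.053122) = 0.19766.

0.198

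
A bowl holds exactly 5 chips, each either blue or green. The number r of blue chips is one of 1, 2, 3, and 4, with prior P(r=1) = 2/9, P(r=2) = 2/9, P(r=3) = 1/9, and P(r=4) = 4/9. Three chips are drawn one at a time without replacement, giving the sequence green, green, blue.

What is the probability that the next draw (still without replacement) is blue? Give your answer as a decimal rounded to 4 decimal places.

For each hypothesis, P(data | H) works out to: P(data | r = 1) = (4/5)(3/4)(1/3) = 1/5; P(data | r = 2) = (3/5)(2/4)(2/3) = 1/5; P(data | r = 3) = (2/5)(1/4)(3/3) = 1/10; P(data | r = 4) = (1/5)(0/4) = 0.
Multiplying each by its prior: 2/9 · 1/5 = 2/45, 2/9 · 1/5 = 2/45, 1/9 · 1/10 = 1/90, 4/9 · 0 = 0; these sum to 1/10.
Normalising, the posterior is P(r = 1 | data) = 4/9, P(r = 2 | data) = 4/9, P(r = 3 | data) = 1/9, P(r = 4 | data) = 0.
The predictive probability is P(blue next | data) = (0)(4/9) + (1/2)(4/9) + (1)(1/9) = 1/3.

0.3333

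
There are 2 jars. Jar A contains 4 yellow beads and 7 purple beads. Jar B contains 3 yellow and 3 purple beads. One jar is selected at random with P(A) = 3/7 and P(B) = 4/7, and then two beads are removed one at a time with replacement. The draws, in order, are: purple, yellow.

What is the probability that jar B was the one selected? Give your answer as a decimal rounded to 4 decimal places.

For each hypothesis, P(data | H) works out to: P(data | jar A) = (7/11)(4/11) = 28/121; P(data | jar B) = (3/6)(3/6) = 1/4.
Multiplying each by its prior: 3/7 · 28/121 = 12/121, 4/7 · 1/4 = 1/7; with total 205/847.
By Bayes' rule, P(jar B | data) = (1/7) / (205/847) = 121/205.

0.5902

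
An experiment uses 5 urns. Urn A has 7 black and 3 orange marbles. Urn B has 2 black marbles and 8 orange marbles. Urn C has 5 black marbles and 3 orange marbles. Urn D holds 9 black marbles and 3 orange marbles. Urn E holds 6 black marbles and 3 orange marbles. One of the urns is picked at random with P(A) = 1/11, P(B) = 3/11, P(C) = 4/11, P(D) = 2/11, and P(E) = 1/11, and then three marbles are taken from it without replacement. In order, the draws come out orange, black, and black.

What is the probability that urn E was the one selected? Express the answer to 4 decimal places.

0.1222

The likelihood of the observed sequence under each hypothesis: P(data | urn A) = (3/10)(7/9)(6/8) = 0.175; P(data | urn B) = (8/10)(2/9)(1/8) = 0.022222; P(data | urn C) = (3/8)(5/7)(4/6) = 0.17857; P(data | urn D) = (3/12)(9/11)(8/10) = 0.16364; P(data | urn E) = (3/9)(6/8)(5/7) = 0.17857.
Weighting by the prior gives 1/11 · 0.175 = 0.015909, 3/11 · 0.022222 = 0.0060606, 4/11 · 0.17857 = 0.064935, 2/11 · 0.16364 = 0.029752, 1/11 · 0.17857 = 0.016234; summing to 0.13289.
Hence P(urn E | data) = (0.016234) / (0.13289) = 0.12216.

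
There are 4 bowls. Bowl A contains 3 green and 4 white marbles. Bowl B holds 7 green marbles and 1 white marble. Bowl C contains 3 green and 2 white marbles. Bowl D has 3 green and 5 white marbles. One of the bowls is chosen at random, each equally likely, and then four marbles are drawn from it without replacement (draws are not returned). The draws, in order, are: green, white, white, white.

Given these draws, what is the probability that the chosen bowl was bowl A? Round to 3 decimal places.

Compute the likelihood of the observed sequence for each case: P(data | bowl A) = (3/7)(4/6)(3/5)(2/4) = 3/35; P(data | bowl B) = (7/8)(1/7)(0/6) = 0; P(data | bowl C) = (3/5)(2/4)(1/3)(0/2) = 0; P(data | bowl D) = (3/8)(5/7)(4/6)(3/5) = 3/28.
Weighting by the prior gives 1/4 · 3/35 = 3/140, 1/4 · 0 = 0, 1/4 · 0 = 0, 1/4 · 3/28 = 3/112; with total 27/560.
By Bayes' rule, P(bowl A | data) = (3/140) / (27/560) = 4/9.

0.444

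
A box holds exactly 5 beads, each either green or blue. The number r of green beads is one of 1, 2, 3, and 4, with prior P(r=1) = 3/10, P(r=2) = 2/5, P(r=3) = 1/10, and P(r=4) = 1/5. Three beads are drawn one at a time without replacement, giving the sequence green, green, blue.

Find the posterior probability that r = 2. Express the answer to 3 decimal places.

0.400

The likelihood of the observed sequence under each hypothesis: P(data | r = 1) = (1/5)(0/4) = 0; P(data | r = 2) = (2/5)(1/4)(3/3) = 1/10; P(data | r = 3) = (3/5)(2/4)(2/3) = 1/5; P(data | r = 4) = (4/5)(3/4)(1/3) = 1/5.
The prior-weighted likelihoods are 3/10 · 0 = 0, 2/5 · 1/10 = 1/25, 1/10 · 1/5 = 1/50, 1/5 · 1/5 = 1/25; summing to 1/10.
So P(r = 2 | data) = (1/25) / (1/10) = 2/5.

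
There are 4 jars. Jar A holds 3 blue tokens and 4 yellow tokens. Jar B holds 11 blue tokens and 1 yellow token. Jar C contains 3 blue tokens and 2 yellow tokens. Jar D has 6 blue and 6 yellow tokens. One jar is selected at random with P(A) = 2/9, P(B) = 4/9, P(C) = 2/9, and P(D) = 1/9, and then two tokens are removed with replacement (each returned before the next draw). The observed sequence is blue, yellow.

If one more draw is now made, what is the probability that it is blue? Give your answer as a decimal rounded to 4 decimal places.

Under each hypothesis, the probability of the observed sequence is: P(data | jar A) = (3/7)(4/7) = 0.2449; P(data | jar B) = (11/12)(1/12) = 0.076389; P(data | jar C) = (3/5)(2/5) = 0.24; P(data | jar D) = (6/12)(6/12) = 0.25.
Weighting by the prior gives 2/9 · 0.2449 = 0.054422, 4/9 · 0.076389 = 0.033951, 2/9 · 0.24 = 0.053333, 1/9 · 0.25 = 0.027778; these sum to 0.16948.
Normalising, the posterior is P(jar A | data) = 0.3211, P(jar B | data) = 0.20032, P(jar C | data) = 0.31468, P(jar D | data) = 0.1639.
Averaging over the posterior, P(blue next | data) = (3/7)(0.3211) + (11/12)(0.20032) + (3/5)(0.31468) + (1/2)(0.1639) = 0.592.

0.5920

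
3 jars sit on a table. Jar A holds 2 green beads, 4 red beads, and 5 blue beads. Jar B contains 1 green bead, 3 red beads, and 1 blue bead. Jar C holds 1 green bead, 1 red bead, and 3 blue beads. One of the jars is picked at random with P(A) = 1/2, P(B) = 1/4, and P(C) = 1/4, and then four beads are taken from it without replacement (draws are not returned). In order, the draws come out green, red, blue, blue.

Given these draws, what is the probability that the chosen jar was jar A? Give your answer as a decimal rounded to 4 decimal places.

Under each hypothesis, the probability of the observed sequence is: P(data | jar A) = (2/11)(4/10)(5/9)(4/8) = 0.020202; P(data | jar B) = (1/5)(3/4)(1/3)(0/2) = 0; P(data | jar C) = (1/5)(1/4)(3/3)(2/2) = 0.05.
The prior-weighted likelihoods are 1/2 · 0.020202 = 0.010101, 1/4 · 0 = 0, 1/4 · 0.05 = 0.0125; these sum to 0.022601.
So P(jar A | data) = (0.010101) / (0.022601) = 0.44693.

0.4469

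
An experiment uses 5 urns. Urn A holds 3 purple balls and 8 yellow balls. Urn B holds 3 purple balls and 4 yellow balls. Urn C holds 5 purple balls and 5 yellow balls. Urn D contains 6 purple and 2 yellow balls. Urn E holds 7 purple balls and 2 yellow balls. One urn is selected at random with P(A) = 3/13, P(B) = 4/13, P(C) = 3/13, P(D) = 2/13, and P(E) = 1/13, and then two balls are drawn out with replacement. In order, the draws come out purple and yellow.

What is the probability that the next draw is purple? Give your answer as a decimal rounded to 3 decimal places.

Under each hypothesis, the probability of the observed sequence is: P(data | urn A) = (3/11)(8/11) = 0.19835; P(data | urn B) = (3/7)(4/7) = 0.2449; P(data | urn C) = (5/10)(5/10) = 0.25; P(data | urn D) = (6/8)(2/8) = 0.1875; P(data | urn E) = (7/9)(2/9) = 0.17284.
The prior-weighted likelihoods are 3/13 · 0.19835 = 0.045772, 4/13 · 0.2449 = 0.075353, 3/13 · 0.25 = 0.057692, 2/13 · 0.1875 = 0.028846, 1/13 · 0.17284 = 0.013295; with total 0.22096.
Dividing through by the total gives posterior P(urn A | data) = 0.20715, P(urn B | data) = 0.34103, P(urn C | data) = 0.2611, P(urn D | data) = 0.13055, P(urn E | data) = 0.060171.
The predictive probability is P(purple next | data) = (3/11)(0.20715) + (3/7)(0.34103) + (1/2)(0.2611) + (3/4)(0.13055) + (7/9)(0.060171) = 0.47791.

0.478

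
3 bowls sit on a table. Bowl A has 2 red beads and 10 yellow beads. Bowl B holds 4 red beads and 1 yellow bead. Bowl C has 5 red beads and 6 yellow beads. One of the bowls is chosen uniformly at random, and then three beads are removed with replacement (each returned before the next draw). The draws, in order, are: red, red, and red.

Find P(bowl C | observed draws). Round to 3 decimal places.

0.154

Compute the likelihood of the observed sequence for each case: P(data | bowl A) = (2/12)(2/12)(2/12) = 0.0046296; P(data | bowl B) = (4/5)(4/5)(4/5) = 0.512; P(data | bowl C) = (5/11)(5/11)(5/11) = 0.093914.
The prior-weighted likelihoods are 1/3 · 0.0046296 = 0.0015432, 1/3 · 0.512 = 0.17067, 1/3 · 0.093914 = 0.031305; these sum to 0.20351.
Hence P(bowl C | data) = (0.031305) / (0.20351) = 0.15382.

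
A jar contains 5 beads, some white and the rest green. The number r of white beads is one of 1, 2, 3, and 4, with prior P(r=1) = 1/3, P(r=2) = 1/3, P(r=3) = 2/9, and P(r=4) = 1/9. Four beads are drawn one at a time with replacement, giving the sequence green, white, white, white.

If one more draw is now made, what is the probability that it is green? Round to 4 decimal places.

Compute the likelihood of the observed sequence for each case: P(data | r = 1) = (4/5)(1/5)(1/5)(1/5) = 0.0064; P(data | r = 2) = (3/5)(2/5)(2/5)(2/5) = 0.0384; P(data | r = 3) = (2/5)(3/5)(3/5)(3/5) = 0.0864; P(data | r = 4) = (1/5)(4/5)(4/5)(4/5) = 0.1024.
The prior-weighted likelihoods are 1/3 · 0.0064 = 0.0021333, 1/3 · 0.0384 = 0.0128, 2/9 · 0.0864 = 0.0192, 1/9 · 0.1024 = 0.011378; summing to 0.045511.
Dividing through by the total gives posterior P(r = 1 | data) = 0.046875, P(r = 2 | data) = 0.28125, P(r = 3 | data) = 0.42188, P(r = 4 | data) = 0.25.
Averaging over the posterior, P(green next | data) = (4/5)(0.046875) + (3/5)(0.28125) + (2/5)(0.42188) + (1/5)(0.25) = 0.425.

0.4250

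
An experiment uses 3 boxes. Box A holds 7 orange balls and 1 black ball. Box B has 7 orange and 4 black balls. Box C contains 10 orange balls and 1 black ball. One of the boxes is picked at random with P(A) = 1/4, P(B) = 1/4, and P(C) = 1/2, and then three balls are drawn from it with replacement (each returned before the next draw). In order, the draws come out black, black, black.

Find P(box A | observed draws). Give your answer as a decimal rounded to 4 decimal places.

0.0379

For each hypothesis, P(data | H) works out to: P(data | box A) = (1/8)(1/8)(1/8) = 0.0019531; P(data | box B) = (4/11)(4/11)(4/11) = 0.048084; P(data | box C) = (1/11)(1/11)(1/11) = 0.00075131.
The prior-weighted likelihoods are 1/4 · 0.0019531 = 0.00048828, 1/4 · 0.048084 = 0.012021, 1/2 · 0.00075131 = 0.00037566; summing to 0.012885.
By Bayes' rule, P(box A | data) = (0.00048828) / (0.012885) = 0.037895.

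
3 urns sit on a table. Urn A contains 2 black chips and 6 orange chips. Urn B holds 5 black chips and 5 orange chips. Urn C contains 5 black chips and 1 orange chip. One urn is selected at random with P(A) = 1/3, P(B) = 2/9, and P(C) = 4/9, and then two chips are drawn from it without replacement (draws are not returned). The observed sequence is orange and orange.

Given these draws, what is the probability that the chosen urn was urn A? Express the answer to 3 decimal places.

0.783

Compute the likelihood of the observed sequence for each case: P(data | urn A) = (6/8)(5/7) = 0.53571; P(data | urn B) = (5/10)(4/9) = 0.22222; P(data | urn C) = (1/6)(0/5) = 0.
Multiplying each by its prior: 1/3 · 0.53571 = 0.17857, 2/9 · 0.22222 = 0.049383, 4/9 · 0 = 0; with total 0.22795.
Therefore the posterior P(urn A | data) = (0.17857) / (0.22795) = 0.78337.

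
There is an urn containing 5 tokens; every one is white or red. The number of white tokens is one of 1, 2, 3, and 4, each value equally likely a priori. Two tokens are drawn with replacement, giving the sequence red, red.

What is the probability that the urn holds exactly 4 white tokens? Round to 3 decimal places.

0.033

The likelihood of the observed sequence under each hypothesis: P(data | r = 1) = (4/5)(4/5) = 16/25; P(data | r = 2) = (3/5)(3/5) = 9/25; P(data | r = 3) = (2/5)(2/5) = 4/25; P(data | r = 4) = (1/5)(1/5) = 1/25.
Multiplying each by its prior: 1/4 · 16/25 = 4/25, 1/4 · 9/25 = 9/100, 1/4 · 4/25 = 1/25, 1/4 · 1/25 = 1/100; with total 3/10.
So P(r = 4 | data) = (1/100) / (3/10) = 1/30.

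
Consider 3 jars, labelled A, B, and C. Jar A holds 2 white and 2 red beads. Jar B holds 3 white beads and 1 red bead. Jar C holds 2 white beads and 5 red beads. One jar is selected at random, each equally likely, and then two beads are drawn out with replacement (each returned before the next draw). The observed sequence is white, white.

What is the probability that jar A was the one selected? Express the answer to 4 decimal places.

Under each hypothesis, the probability of the observed sequence is: P(data | jar A) = (2/4)(2/4) = 0.25; P(data | jar B) = (3/4)(3/4) = 0.5625; P(data | jar C) = (2/7)(2/7) = 0.081633.
The prior-weighted likelihoods are 1/3 · 0.25 = 0.083333, 1/3 · 0.5625 = 0.1875, 1/3 · 0.081633 = 0.027211; with total 0.29804.
By Bayes' rule, P(jar A | data) = (0.083333) / (0.29804) = 0.2796.

0.2796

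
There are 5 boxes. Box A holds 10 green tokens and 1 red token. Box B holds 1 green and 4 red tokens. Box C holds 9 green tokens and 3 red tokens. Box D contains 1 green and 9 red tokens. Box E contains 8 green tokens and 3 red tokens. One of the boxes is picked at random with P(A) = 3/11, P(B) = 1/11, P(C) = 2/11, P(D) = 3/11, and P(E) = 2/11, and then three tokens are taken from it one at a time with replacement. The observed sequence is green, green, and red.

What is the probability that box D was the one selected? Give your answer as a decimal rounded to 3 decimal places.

0.032

Compute the likelihood of the observed sequence for each case: P(data | box A) = (10/11)(10/11)(1/11) = 0.075131; P(data | box B) = (1/5)(1/5)(4/5) = 0.032; P(data | box C) = (9/12)(9/12)(3/12) = 0.14062; P(data | box D) = (1/10)(1/10)(9/10) = 0.009; P(data | box E) = (8/11)(8/11)(3/11) = 0.14425.
Weighting by the prior gives 3/11 · 0.075131 = 0.02049, 1/11 · 0.032 = 0.0029091, 2/11 · 0.14062 = 0.025568, 3/11 · 0.009 = 0.0024545, 2/11 · 0.14425 = 0.026228; these sum to 0.07765.
Therefore the posterior P(box D | data) = (0.0024545) / (0.07765) = 0.03161.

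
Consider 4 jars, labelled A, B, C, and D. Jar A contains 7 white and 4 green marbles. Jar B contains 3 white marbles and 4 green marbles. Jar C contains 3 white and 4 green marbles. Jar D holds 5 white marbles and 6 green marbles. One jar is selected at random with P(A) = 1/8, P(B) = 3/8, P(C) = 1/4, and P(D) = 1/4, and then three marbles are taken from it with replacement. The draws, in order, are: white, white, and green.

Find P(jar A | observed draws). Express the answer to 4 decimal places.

0.1641

For each hypothesis, P(data | H) works out to: P(data | jar A) = (7/11)(7/11)(4/11) = 0.14726; P(data | jar B) = (3/7)(3/7)(4/7) = 0.10496; P(data | jar C) = (3/7)(3/7)(4/7) = 0.10496; P(data | jar D) = (5/11)(5/11)(6/11) = 0.1127.
Multiplying each by its prior: 1/8 · 0.14726 = 0.018407, 3/8 · 0.10496 = 0.039359, 1/4 · 0.10496 = 0.026239, 1/4 · 0.1127 = 0.028174; with total 0.11218.
Hence P(jar A | data) = (0.018407) / (0.11218) = 0.16409.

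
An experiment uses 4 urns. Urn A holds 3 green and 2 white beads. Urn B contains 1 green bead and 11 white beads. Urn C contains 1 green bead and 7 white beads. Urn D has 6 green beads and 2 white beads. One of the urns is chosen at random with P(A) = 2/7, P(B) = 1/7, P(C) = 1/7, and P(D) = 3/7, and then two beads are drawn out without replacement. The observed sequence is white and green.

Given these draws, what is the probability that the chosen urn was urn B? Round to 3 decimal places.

0.057

Under each hypothesis, the probability of the observed sequence is: P(data | urn A) = (2/5)(3/4) = 0.3; P(data | urn B) = (11/12)(1/11) = 0.083333; P(data | urn C) = (7/8)(1/7) = 0.125; P(data | urn D) = (2/8)(6/7) = 0.21429.
The prior-weighted likelihoods are 2/7 · 0.3 = 0.085714, 1/7 · 0.083333 = 0.011905, 1/7 · 0.125 = 0.017857, 3/7 · 0.21429 = 0.091837; these sum to 0.20731.
By Bayes' rule, P(urn B | data) = (0.011905) / (0.20731) = 0.057424.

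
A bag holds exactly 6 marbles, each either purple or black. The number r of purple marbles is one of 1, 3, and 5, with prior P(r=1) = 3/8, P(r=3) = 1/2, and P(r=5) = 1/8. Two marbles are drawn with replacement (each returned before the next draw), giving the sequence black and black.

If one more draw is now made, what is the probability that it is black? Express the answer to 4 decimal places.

Under each hypothesis, the probability of the observed sequence is: P(data | r = 1) = (5/6)(5/6) = 25/36; P(data | r = 3) = (3/6)(3/6) = 1/4; P(data | r = 5) = (1/6)(1/6) = 1/36.
The prior-weighted likelihoods are 3/8 · 25/36 = 25/96, 1/2 · 1/4 = 1/8, 1/8 · 1/36 = 1/288; these sum to 7/18.
The posterior is then P(r = 1 | data) = 75/112, P(r = 3 | data) = 9/28, P(r = 5 | data) = 1/112.
The predictive probability is P(black next | data) = (5/6)(75/112) + (1/2)(9/28) + (1/6)(1/112) = 121/168.

0.7202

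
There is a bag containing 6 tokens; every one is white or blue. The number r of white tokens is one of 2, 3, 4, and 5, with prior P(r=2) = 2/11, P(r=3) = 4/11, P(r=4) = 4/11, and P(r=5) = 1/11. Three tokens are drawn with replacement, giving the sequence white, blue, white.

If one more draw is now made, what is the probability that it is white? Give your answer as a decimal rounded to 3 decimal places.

0.583

For each hypothesis, P(data | H) works out to: P(data | r = 2) = (2/6)(4/6)(2/6) = 0.074074; P(data | r = 3) = (3/6)(3/6)(3/6) = 0.125; P(data | r = 4) = (4/6)(2/6)(4/6) = 0.14815; P(data | r = 5) = (5/6)(1/6)(5/6) = 0.11574.
The prior-weighted likelihoods are 2/11 · 0.074074 = 0.013468, 4/11 · 0.125 = 0.045455, 4/11 · 0.14815 = 0.053872, 1/11 · 0.11574 = 0.010522; with total 0.12332.
Dividing through by the total gives posterior P(r = 2 | data) = 0.10922, P(r = 3 | data) = 0.3686, P(r = 4 | data) = 0.43686, P(r = 5 | data) = 0.085324.
So P(white next | data) = Σ P(white next | H) P(H | data) = (1/3)(0.10922) + (1/2)(0.3686) + (2/3)(0.43686) + (5/6)(0.085324) = 0.58305.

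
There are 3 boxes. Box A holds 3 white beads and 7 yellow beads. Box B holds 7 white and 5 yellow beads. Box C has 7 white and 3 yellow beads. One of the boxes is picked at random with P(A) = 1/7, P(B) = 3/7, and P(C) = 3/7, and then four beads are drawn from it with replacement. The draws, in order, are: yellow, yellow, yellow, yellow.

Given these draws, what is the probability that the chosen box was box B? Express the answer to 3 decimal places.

Under each hypothesis, the probability of the observed sequence is: P(data | box A) = (7/10)(7/10)(7/10)(7/10) = 0.2401; P(data | box B) = (5/12)(5/12)(5/12)(5/12) = 0.030141; P(data | box C) = (3/10)(3/10)(3/10)(3/10) = 0.0081.
Multiplying each by its prior: 1/7 · 0.2401 = 0.0343, 3/7 · 0.030141 = 0.012917, 3/7 · 0.0081 = 0.0034714; summing to 0.050689.
Hence P(box B | data) = (0.012917) / (0.050689) = 0.25484.

0.255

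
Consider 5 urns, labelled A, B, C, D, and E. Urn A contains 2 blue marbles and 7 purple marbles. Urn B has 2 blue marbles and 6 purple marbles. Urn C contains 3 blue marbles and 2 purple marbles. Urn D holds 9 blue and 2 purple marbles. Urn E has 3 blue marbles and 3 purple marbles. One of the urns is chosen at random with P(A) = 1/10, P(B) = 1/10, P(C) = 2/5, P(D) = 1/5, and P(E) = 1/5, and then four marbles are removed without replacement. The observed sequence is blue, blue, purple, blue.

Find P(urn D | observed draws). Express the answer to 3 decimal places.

0.337

For each hypothesis, P(data | H) works out to: P(data | urn A) = (2/9)(1/8)(7/7)(0/6) = 0; P(data | urn B) = (2/8)(1/7)(6/6)(0/5) = 0; P(data | urn C) = (3/5)(2/4)(2/3)(1/2) = 0.1; P(data | urn D) = (9/11)(8/10)(2/9)(7/8) = 0.12727; P(data | urn E) = (3/6)(2/5)(3/4)(1/3) = 0.05.
Multiplying each by its prior: 1/10 · 0 = 0, 1/10 · 0 = 0, 2/5 · 0.1 = 0.04, 1/5 · 0.12727 = 0.025455, 1/5 · 0.05 = 0.01; with total 0.075455.
Hence P(urn D | data) = (0.025455) / (0.075455) = 0.33735.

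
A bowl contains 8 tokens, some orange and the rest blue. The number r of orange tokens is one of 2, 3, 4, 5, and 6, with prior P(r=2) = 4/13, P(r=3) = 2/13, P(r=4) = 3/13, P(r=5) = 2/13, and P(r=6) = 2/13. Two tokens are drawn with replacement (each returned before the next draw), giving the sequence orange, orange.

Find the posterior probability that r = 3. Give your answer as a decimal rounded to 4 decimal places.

For each hypothesis, P(data | H) works out to: P(data | r = 2) = (2/8)(2/8) = 1/16; P(data | r = 3) = (3/8)(3/8) = 9/64; P(data | r = 4) = (4/8)(4/8) = 1/4; P(data | r = 5) = (5/8)(5/8) = 25/64; P(data | r = 6) = (6/8)(6/8) = 9/16.
The prior-weighted likelihoods are 4/13 · 1/16 = 1/52, 2/13 · 9/64 = 9/416, 3/13 · 1/4 = 3/52, 2/13 · 25/64 = 25/416, 2/13 · 9/16 = 9/104; with total 51/208.
Therefore the posterior P(r = 3 | data) = (9/416) / (51/208) = 3/34.

0.0882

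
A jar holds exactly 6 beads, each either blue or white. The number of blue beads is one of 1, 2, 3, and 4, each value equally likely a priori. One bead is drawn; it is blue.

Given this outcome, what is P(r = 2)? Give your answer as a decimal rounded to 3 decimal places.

Under each hypothesis, the probability of this draw is: P(data | r = 1) = (1/6) = 1/6; P(data | r = 2) = (2/6) = 1/3; P(data | r = 3) = (3/6) = 1/2; P(data | r = 4) = (4/6) = 2/3.
Weighting by the prior gives 1/4 · 1/6 = 1/24, 1/4 · 1/3 = 1/12, 1/4 · 1/2 = 1/8, 1/4 · 2/3 = 1/6; these sum to 5/12.
Therefore the posterior P(r = 2 | data) = (1/12) / (5/12) = 1/5.

0.200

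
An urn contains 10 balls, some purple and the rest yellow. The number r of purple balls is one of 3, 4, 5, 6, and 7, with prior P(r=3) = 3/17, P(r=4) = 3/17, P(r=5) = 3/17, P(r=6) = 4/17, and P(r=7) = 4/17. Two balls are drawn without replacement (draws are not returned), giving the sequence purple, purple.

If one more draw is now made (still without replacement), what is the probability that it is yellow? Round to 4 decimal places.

For each hypothesis, P(data | H) works out to: P(data | r = 3) = (3/10)(2/9) = 1/15; P(data | r = 4) = (4/10)(3/9) = 2/15; P(data | r = 5) = (5/10)(4/9) = 2/9; P(data | r = 6) = (6/10)(5/9) = 1/3; P(data | r = 7) = (7/10)(6/9) = 7/15.
The prior-weighted likelihoods are 3/17 · 1/15 = 1/85, 3/17 · 2/15 = 2/85, 3/17 · 2/9 = 2/51, 4/17 · 1/3 = 4/51, 4/17 · 7/15 = 28/255; these sum to 67/255.
Dividing through by the total gives posterior P(r = 3 | data) = 3/67, P(r = 4 | data) = 6/67, P(r = 5 | data) = 10/67, P(r = 6 | data) = 20/67, P(r = 7 | data) = 28/67.
Averaging over the posterior, P(yellow next | data) = (7/8)(3/67) + (3/4)(6/67) + (5/8)(10/67) + (1/2)(20/67) + (3/8)(28/67) = 271/536.

0.5056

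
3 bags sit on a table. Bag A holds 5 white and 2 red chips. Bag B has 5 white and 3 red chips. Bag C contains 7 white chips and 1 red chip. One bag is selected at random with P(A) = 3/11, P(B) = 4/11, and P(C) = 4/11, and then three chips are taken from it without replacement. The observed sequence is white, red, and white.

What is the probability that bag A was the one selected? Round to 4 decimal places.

0.3200

The likelihood of the observed sequence under each hypothesis: P(data | bag A) = (5/7)(2/6)(4/5) = 4/21; P(data | bag B) = (5/8)(3/7)(4/6) = 5/28; P(data | bag C) = (7/8)(1/7)(6/6) = 1/8.
The prior-weighted likelihoods are 3/11 · 4/21 = 4/77, 4/11 · 5/28 = 5/77, 4/11 · 1/8 = 1/22; with total 25/154.
So P(bag A | data) = (4/77) / (25/154) = 8/25.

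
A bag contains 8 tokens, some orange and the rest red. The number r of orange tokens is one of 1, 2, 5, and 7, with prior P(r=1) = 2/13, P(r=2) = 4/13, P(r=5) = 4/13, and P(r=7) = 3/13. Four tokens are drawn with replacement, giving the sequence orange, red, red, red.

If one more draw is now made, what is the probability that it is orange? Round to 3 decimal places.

Compute the likelihood of the observed sequence for each case: P(data | r = 1) = (1/8)(7/8)(7/8)(7/8) = 0.08374; P(data | r = 2) = (2/8)(6/8)(6/8)(6/8) = 0.10547; P(data | r = 5) = (5/8)(3/8)(3/8)(3/8) = 0.032959; P(data | r = 7) = (7/8)(1/8)(1/8)(1/8) = 0.001709.
Multiplying each by its prior: 2/13 · 0.08374 = 0.012883, 4/13 · 0.10547 = 0.032452, 4/13 · 0.032959 = 0.010141, 3/13 · 0.001709 = 0.00039438; with total 0.055871.
The posterior is then P(r = 1 | data) = 0.23059, P(r = 2 | data) = 0.58084, P(r = 5 | data) = 0.18151, P(r = 7 | data) = 0.0070588.
Averaging over the posterior, P(orange next | data) = (1/8)(0.23059) + (1/4)(0.58084) + (5/8)(0.18151) + (7/8)(0.0070588) = 0.29366.

0.294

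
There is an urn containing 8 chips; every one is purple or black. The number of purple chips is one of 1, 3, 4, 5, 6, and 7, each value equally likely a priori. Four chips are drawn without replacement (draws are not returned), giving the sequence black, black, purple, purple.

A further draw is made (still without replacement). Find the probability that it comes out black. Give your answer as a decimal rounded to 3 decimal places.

0.432

For each hypothesis, P(data | H) works out to: P(data | r = 1) = (7/8)(6/7)(1/6)(0/5) = 0; P(data | r = 3) = (5/8)(4/7)(3/6)(2/5) = 1/14; P(data | r = 4) = (4/8)(3/7)(4/6)(3/5) = 3/35; P(data | r = 5) = (3/8)(2/7)(5/6)(4/5) = 1/14; P(data | r = 6) = (2/8)(1/7)(6/6)(5/5) = 1/28; P(data | r = 7) = (1/8)(0/7) = 0.
The prior-weighted likelihoods are 1/6 · 0 = 0, 1/6 · 1/14 = 1/84, 1/6 · 3/35 = 1/70, 1/6 · 1/14 = 1/84, 1/6 · 1/28 = 1/168, 1/6 · 0 = 0; with total 37/840.
Dividing through by the total gives posterior P(r = 1 | data) = 0, P(r = 3 | data) = 10/37, P(r = 4 | data) = 12/37, P(r = 5 | data) = 10/37, P(r = 6 | data) = 5/37, P(r = 7 | data) = 0.
So P(black next | data) = Σ P(black next | H) P(H | data) = (3/4)(10/37) + (1/2)(12/37) + (1/4)(10/37) + (0)(5/37) = 16/37.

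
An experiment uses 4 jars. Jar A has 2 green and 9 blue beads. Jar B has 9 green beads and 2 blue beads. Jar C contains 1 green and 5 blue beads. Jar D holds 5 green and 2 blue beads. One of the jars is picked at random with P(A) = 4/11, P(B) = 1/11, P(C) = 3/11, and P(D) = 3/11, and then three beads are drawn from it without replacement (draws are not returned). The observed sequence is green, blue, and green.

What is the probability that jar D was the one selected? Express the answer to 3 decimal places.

0.724

Under each hypothesis, the probability of the observed sequence is: P(data | jar A) = (2/11)(9/10)(1/9) = 0.018182; P(data | jar B) = (9/11)(2/10)(8/9) = 0.14545; P(data | jar C) = (1/6)(5/5)(0/4) = 0; P(data | jar D) = (5/7)(2/6)(4/5) = 0.19048.
The prior-weighted likelihoods are 4/11 · 0.018182 = 0.0066116, 1/11 · 0.14545 = 0.013223, 3/11 · 0 = 0, 3/11 · 0.19048 = 0.051948; summing to 0.071783.
By Bayes' rule, P(jar D | data) = (0.051948) / (0.071783) = 0.72368.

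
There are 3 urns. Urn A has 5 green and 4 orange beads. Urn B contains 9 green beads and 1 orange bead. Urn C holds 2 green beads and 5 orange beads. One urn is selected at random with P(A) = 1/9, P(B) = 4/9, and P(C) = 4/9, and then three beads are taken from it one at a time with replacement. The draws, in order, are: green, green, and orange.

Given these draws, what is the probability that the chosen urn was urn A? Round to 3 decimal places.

0.198

The likelihood of the observed sequence under each hypothesis: P(data | urn A) = (5/9)(5/9)(4/9) = 0.13717; P(data | urn B) = (9/10)(9/10)(1/10) = 0.081; P(data | urn C) = (2/7)(2/7)(5/7) = 0.058309.
The prior-weighted likelihoods are 1/9 · 0.13717 = 0.015242, 4/9 · 0.081 = 0.036, 4/9 · 0.058309 = 0.025915; these sum to 0.077157.
So P(urn A | data) = (0.015242) / (0.077157) = 0.19754.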